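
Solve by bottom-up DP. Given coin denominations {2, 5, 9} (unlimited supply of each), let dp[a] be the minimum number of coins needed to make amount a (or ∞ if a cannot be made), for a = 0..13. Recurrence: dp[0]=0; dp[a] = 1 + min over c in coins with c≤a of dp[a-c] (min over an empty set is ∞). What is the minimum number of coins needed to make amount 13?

 a  0  1  2  3  4  5  6  7  8  9 10 11 12 13
dp  0  -  1  -  2  1  3  2  4  1  2  2  3  3
(- denotes ∞ / unreachable)

3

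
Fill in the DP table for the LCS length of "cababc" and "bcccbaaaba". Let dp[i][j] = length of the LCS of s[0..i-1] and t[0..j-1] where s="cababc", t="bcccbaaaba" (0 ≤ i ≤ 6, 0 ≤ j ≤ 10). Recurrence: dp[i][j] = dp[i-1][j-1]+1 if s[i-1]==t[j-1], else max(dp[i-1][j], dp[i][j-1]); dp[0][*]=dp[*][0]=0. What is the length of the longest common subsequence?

4

   ''  b  c  c  c  b  a  a  a  b  a
''  0  0  0  0  0  0  0  0  0  0  0
 c  0  0  1  1  1  1  1  1  1  1  1
 a  0  0  1  1  1  1  2  2  2  2  2
 b  0  1  1  1  1  2  2  2  2  3  3
 a  0  1  1  1  1  2  3  3  3  3  4
 b  0  1  1  1  1  2  3  3  3  4  4
 c  0  1  2  2  2  2  3  3  3  4  4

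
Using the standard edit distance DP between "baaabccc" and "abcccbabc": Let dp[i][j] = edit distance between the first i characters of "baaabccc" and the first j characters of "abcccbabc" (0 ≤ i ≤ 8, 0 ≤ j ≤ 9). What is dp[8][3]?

5

   ''  a  b  c  c  c  b  a  b  c
''  0  1  2  3  4  5  6  7  8  9
 b  1  1  1  2  3  4  5  6  7  8
 a  2  1  2  2  3  4  5  5  6  7
 a  3  2  2  3  3  4  5  5  6  7
 a  4  3  3  3  4  4  5  5  6  7
 b  5  4  3  4  4  5  4  5  5  6
 c  6  5  4  3  4  4  5  5  6  5
 c  7  6  5  4  3  4  5  6  6  6
 c  8  7  6  5  4  3  4  5  6  6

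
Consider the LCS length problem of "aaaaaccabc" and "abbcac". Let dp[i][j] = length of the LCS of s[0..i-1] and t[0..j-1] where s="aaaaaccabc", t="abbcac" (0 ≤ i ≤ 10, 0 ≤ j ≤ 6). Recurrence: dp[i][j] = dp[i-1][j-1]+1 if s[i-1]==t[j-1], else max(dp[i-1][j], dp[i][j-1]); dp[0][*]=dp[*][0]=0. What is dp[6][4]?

2

   ''  a  b  b  c  a  c
''  0  0  0  0  0  0  0
 a  0  1  1  1  1  1  1
 a  0  1  1  1  1  2  2
 a  0  1  1  1  1  2  2
 a  0  1  1  1  1  2  2
 a  0  1  1  1  1  2  2
 c  0  1  1  1  2  2  3
 c  0  1  1  1  2  2  3
 a  0  1  1  1  2  3  3
 b  0  1  2  2  2  3  3
 c  0  1  2  2  3  3  4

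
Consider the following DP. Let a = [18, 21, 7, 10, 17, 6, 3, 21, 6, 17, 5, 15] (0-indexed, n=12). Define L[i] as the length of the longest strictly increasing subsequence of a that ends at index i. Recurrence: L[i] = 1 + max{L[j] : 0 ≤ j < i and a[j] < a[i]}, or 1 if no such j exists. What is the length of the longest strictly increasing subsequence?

4

   i    0    1    2    3    4    5    6    7    8    9   10   11
a[i]   18   21    7   10   17    6    3   21    6   17    5   15
L[i]    1    2    1    2    3    1    1    4    2    3    2    3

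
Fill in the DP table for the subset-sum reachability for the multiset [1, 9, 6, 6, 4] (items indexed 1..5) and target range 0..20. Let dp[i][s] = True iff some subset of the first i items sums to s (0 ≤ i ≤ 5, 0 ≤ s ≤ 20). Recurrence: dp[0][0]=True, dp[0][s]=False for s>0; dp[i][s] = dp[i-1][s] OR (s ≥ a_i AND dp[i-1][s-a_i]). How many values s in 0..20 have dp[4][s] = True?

10

i\s   0   1   2   3   4   5   6   7   8   9  10  11  12  13  14  15  16  17  18  19  20
  0   T   F   F   F   F   F   F   F   F   F   F   F   F   F   F   F   F   F   F   F   F
  1   T   T   F   F   F   F   F   F   F   F   F   F   F   F   F   F   F   F   F   F   F
  2   T   T   F   F   F   F   F   F   F   T   T   F   F   F   F   F   F   F   F   F   F
  3   T   T   F   F   F   F   T   T   F   T   T   F   F   F   F   T   T   F   F   F   F
  4   T   T   F   F   F   F   T   T   F   T   T   F   T   T   F   T   T   F   F   F   F
  5   T   T   F   F   T   T   T   T   F   T   T   T   T   T   T   T   T   T   F   T   T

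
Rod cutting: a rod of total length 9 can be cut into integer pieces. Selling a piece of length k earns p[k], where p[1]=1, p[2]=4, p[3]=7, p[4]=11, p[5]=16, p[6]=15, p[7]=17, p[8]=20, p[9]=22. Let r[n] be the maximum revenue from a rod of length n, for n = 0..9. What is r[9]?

27

   n    0    1    2    3    4    5    6    7    8    9
r[n]    0    1    4    7   11   16   17   20   23   27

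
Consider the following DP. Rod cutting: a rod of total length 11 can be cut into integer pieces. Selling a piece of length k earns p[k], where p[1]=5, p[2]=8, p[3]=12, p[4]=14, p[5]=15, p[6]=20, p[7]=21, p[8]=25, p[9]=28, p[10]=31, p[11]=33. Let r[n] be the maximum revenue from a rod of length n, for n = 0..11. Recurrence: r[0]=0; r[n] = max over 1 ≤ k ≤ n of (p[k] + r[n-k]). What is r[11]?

55

   n    0    1    2    3    4    5    6    7    8    9   10   11
r[n]    0    5   10   15   20   25   30   35   40   45   50   55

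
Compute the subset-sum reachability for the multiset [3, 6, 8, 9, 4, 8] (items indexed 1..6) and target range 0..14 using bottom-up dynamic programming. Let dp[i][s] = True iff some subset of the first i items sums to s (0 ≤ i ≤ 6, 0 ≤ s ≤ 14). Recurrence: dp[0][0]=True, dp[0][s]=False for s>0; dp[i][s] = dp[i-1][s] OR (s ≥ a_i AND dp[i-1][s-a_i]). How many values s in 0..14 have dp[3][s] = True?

i\s   0   1   2   3   4   5   6   7   8   9  10  11  12  13  14
  0   T   F   F   F   F   F   F   F   F   F   F   F   F   F   F
  1   T   F   F   T   F   F   F   F   F   F   F   F   F   F   F
  2   T   F   F   T   F   F   T   F   F   T   F   F   F   F   F
  3   T   F   F   T   F   F   T   F   T   T   F   T   F   F   T
  4   T   F   F   T   F   F   T   F   T   T   F   T   T   F   T
  5   T   F   F   T   T   F   T   T   T   T   T   T   T   T   T
  6   T   F   F   T   T   F   T   T   T   T   T   T   T   T   T

7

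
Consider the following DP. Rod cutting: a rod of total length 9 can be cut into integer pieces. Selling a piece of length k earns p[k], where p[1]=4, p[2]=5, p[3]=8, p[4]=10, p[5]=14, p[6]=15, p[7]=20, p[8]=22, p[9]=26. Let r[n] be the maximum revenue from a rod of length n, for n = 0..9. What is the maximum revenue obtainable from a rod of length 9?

36

   n    0    1    2    3    4    5    6    7    8    9
r[n]    0    4    8   12   16   20   24   28   32   36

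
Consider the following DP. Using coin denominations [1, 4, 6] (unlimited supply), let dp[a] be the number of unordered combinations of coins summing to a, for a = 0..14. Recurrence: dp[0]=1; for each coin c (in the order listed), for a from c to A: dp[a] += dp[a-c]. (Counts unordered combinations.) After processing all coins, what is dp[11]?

after  coin     0     1     2     3     4     5     6     7     8     9    10    11    12    13    14
          1     1     1     1     1     1     1     1     1     1     1     1     1     1     1     1
          4     1     1     1     1     2     2     2     2     3     3     3     3     4     4     4
          6     1     1     1     1     2     2     3     3     4     4     5     5     7     7     8

5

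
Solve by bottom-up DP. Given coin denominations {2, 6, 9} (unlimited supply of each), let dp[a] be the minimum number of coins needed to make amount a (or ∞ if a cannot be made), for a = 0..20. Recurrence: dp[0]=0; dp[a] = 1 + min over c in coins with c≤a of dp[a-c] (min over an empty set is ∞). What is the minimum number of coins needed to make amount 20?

3

 a  0  1  2  3  4  5  6  7  8  9 10 11 12 13 14 15 16 17 18 19 20
dp  0  -  1  -  2  -  1  -  2  1  3  2  2  3  3  2  4  3  2  4  3
(- denotes ∞ / unreachable)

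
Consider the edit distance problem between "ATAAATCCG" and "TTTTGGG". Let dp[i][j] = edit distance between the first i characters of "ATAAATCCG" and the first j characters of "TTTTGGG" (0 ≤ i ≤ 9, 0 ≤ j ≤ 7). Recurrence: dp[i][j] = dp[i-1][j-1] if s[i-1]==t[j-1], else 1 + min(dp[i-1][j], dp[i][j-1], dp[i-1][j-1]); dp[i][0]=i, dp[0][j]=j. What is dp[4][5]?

4

   ''  T  T  T  T  G  G  G
''  0  1  2  3  4  5  6  7
 A  1  1  2  3  4  5  6  7
 T  2  1  1  2  3  4  5  6
 A  3  2  2  2  3  4  5  6
 A  4  3  3  3  3  4  5  6
 A  5  4  4  4  4  4  5  6
 T  6  5  4  4  4  5  5  6
 C  7  6  5  5  5  5  6  6
 C  8  7  6  6  6  6  6  7
 G  9  8  7  7  7  6  6  6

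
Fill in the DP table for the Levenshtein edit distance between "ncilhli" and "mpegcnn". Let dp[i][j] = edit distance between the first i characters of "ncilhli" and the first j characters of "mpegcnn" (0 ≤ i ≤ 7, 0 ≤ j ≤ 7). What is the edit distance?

   ''  m  p  e  g  c  n  n
''  0  1  2  3  4  5  6  7
 n  1  1  2  3  4  5  5  6
 c  2  2  2  3  4  4  5  6
 i  3  3  3  3  4  5  5  6
 l  4  4  4  4  4  5  6  6
 h  5  5  5  5  5  5  6  7
 l  6  6  6  6  6  6  6  7
 i  7  7  7  7  7  7  7  7

7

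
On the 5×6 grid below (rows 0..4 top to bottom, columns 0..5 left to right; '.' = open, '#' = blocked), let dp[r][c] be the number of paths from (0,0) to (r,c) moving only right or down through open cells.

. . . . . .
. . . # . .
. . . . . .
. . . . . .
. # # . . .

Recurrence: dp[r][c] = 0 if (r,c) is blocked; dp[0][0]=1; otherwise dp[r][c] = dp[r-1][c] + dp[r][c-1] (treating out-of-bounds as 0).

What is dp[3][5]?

32

r\c   0   1   2   3   4   5
  0   1   1   1   1   1   1
  1   1   2   3   0   1   2
  2   1   3   6   6   7   9
  3   1   4  10  16  23  32
  4   1   0   0  16  39  71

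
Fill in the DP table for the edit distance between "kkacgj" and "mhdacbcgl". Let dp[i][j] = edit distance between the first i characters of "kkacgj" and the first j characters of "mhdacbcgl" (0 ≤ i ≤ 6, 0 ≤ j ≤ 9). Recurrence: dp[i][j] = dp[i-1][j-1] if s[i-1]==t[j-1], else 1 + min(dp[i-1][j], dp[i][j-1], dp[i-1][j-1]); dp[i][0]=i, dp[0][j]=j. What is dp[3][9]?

   ''  m  h  d  a  c  b  c  g  l
''  0  1  2  3  4  5  6  7  8  9
 k  1  1  2  3  4  5  6  7  8  9
 k  2  2  2  3  4  5  6  7  8  9
 a  3  3  3  3  3  4  5  6  7  8
 c  4  4  4  4  4  3  4  5  6  7
 g  5  5  5  5  5  4  4  5  5  6
 j  6  6  6  6  6  5  5  5  6  6

8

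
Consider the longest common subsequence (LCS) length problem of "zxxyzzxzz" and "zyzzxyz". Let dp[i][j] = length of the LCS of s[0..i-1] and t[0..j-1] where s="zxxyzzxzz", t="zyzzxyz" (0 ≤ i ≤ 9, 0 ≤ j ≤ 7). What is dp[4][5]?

   ''  z  y  z  z  x  y  z
''  0  0  0  0  0  0  0  0
 z  0  1  1  1  1  1  1  1
 x  0  1  1  1  1  2  2  2
 x  0  1  1  1  1  2  2  2
 y  0  1  2  2  2  2  3  3
 z  0  1  2  3  3  3  3  4
 z  0  1  2  3  4  4  4  4
 x  0  1  2  3  4  5  5  5
 z  0  1  2  3  4  5  5  6
 z  0  1  2  3  4  5  5  6

2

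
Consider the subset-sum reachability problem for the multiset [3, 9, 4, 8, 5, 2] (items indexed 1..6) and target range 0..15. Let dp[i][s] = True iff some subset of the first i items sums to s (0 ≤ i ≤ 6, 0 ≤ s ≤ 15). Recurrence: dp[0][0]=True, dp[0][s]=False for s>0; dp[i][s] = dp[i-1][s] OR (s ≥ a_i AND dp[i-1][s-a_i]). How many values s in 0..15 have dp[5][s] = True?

12

i\s   0   1   2   3   4   5   6   7   8   9  10  11  12  13  14  15
  0   T   F   F   F   F   F   F   F   F   F   F   F   F   F   F   F
  1   T   F   F   T   F   F   F   F   F   F   F   F   F   F   F   F
  2   T   F   F   T   F   F   F   F   F   T   F   F   T   F   F   F
  3   T   F   F   T   T   F   F   T   F   T   F   F   T   T   F   F
  4   T   F   F   T   T   F   F   T   T   T   F   T   T   T   F   T
  5   T   F   F   T   T   T   F   T   T   T   F   T   T   T   T   T
  6   T   F   T   T   T   T   T   T   T   T   T   T   T   T   T   T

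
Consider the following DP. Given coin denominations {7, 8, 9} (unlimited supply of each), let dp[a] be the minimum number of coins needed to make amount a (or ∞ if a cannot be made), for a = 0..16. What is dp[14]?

2

 a  0  1  2  3  4  5  6  7  8  9 10 11 12 13 14 15 16
dp  0  -  -  -  -  -  -  1  1  1  -  -  -  -  2  2  2
(- denotes ∞ / unreachable)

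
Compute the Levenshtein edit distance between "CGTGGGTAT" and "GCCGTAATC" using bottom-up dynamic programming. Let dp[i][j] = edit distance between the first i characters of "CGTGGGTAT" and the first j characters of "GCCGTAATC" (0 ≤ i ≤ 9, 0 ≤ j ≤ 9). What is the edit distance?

6

   ''  G  C  C  G  T  A  A  T  C
''  0  1  2  3  4  5  6  7  8  9
 C  1  1  1  2  3  4  5  6  7  8
 G  2  1  2  2  2  3  4  5  6  7
 T  3  2  2  3  3  2  3  4  5  6
 G  4  3  3  3  3  3  3  4  5  6
 G  5  4  4  4  3  4  4  4  5  6
 G  6  5  5  5  4  4  5  5  5  6
 T  7  6  6  6  5  4  5  6  5  6
 A  8  7  7  7  6  5  4  5  6  6
 T  9  8  8  8  7  6  5  5  5  6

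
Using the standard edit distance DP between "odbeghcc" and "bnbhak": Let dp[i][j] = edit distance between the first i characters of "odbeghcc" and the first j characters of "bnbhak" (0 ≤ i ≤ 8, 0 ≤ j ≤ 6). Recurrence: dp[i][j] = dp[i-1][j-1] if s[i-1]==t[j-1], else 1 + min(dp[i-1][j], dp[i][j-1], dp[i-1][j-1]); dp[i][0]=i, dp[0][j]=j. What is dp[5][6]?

   ''  b  n  b  h  a  k
''  0  1  2  3  4  5  6
 o  1  1  2  3  4  5  6
 d  2  2  2  3  4  5  6
 b  3  2  3  2  3  4  5
 e  4  3  3  3  3  4  5
 g  5  4  4  4  4  4  5
 h  6  5  5  5  4  5  5
 c  7  6  6  6  5  5  6
 c  8  7  7  7  6  6  6

5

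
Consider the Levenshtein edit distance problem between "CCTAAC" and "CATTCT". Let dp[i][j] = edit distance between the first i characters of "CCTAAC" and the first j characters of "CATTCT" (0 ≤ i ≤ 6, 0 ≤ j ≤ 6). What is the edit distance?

   ''  C  A  T  T  C  T
''  0  1  2  3  4  5  6
 C  1  0  1  2  3  4  5
 C  2  1  1  2  3  3  4
 T  3  2  2  1  2  3  3
 A  4  3  2  2  2  3  4
 A  5  4  3  3  3  3  4
 C  6  5  4  4  4  3  4

4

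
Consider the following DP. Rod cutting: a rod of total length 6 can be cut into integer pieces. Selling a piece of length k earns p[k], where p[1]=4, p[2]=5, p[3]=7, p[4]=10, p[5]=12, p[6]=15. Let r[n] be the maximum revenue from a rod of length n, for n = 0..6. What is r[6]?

   n    0    1    2    3    4    5    6
r[n]    0    4    8   12   16   20   24

24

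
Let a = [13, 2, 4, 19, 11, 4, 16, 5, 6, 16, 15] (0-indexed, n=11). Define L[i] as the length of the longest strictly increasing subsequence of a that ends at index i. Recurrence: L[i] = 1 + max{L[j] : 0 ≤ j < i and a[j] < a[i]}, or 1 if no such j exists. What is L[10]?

5

   i    0    1    2    3    4    5    6    7    8    9   10
a[i]   13    2    4   19   11    4   16    5    6   16   15
L[i]    1    1    2    3    3    2    4    3    4    5    5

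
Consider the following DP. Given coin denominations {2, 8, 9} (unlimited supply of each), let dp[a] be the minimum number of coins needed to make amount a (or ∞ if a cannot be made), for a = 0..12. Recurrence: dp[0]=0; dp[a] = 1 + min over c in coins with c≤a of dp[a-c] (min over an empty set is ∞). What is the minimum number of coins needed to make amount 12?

3

 a  0  1  2  3  4  5  6  7  8  9 10 11 12
dp  0  -  1  -  2  -  3  -  1  1  2  2  3
(- denotes ∞ / unreachable)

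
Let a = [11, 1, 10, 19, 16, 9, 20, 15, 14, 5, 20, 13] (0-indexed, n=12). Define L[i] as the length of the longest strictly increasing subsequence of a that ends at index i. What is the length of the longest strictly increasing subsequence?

4

   i    0    1    2    3    4    5    6    7    8    9   10   11
a[i]   11    1   10   19   16    9   20   15   14    5   20   13
L[i]    1    1    2    3    3    2    4    3    3    2    4    3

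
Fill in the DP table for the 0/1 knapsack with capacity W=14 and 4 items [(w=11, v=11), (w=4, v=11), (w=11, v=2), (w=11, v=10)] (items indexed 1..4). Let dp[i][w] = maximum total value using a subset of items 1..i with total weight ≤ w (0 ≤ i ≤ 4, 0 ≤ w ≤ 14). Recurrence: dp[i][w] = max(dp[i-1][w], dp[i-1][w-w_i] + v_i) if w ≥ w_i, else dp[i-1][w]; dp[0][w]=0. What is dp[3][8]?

i\w   0   1   2   3   4   5   6   7   8   9  10  11  12  13  14
  0   0   0   0   0   0   0   0   0   0   0   0   0   0   0   0
  1   0   0   0   0   0   0   0   0   0   0   0  11  11  11  11
  2   0   0   0   0  11  11  11  11  11  11  11  11  11  11  11
  3   0   0   0   0  11  11  11  11  11  11  11  11  11  11  11
  4   0   0   0   0  11  11  11  11  11  11  11  11  11  11  11

11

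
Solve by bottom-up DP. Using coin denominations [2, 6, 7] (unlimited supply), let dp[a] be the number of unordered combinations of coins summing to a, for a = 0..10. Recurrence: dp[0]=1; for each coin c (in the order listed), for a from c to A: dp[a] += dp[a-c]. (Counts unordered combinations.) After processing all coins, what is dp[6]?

after  coin     0     1     2     3     4     5     6     7     8     9    10
          2     1     0     1     0     1     0     1     0     1     0     1
          6     1     0     1     0     1     0     2     0     2     0     2
          7     1     0     1     0     1     0     2     1     2     1     2

2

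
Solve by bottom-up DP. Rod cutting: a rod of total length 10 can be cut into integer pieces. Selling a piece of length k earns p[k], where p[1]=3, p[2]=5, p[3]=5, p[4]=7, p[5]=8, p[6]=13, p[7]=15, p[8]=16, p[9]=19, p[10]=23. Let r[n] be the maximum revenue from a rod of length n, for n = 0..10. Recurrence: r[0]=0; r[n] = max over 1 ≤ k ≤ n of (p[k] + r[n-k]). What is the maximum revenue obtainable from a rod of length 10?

   n    0    1    2    3    4    5    6    7    8    9   10
r[n]    0    3    6    9   12   15   18   21   24   27   30

30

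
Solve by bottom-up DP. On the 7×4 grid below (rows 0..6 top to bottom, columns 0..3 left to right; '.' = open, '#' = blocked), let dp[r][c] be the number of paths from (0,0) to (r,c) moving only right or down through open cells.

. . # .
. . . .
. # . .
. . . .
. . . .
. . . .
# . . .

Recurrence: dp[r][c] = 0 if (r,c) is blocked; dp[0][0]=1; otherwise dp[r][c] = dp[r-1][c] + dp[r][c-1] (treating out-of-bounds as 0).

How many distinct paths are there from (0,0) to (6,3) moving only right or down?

31

r\c   0   1   2   3
  0   1   1   0   0
  1   1   2   2   2
  2   1   0   2   4
  3   1   1   3   7
  4   1   2   5  12
  5   1   3   8  20
  6   0   3  11  31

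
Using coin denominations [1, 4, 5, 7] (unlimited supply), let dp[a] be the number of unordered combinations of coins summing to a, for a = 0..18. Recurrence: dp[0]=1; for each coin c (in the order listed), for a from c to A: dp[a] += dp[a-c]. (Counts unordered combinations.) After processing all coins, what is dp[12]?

after  coin     0     1     2     3     4     5     6     7     8     9    10    11    12    13    14    15    16    17    18
          1     1     1     1     1     1     1     1     1     1     1     1     1     1     1     1     1     1     1     1
          4     1     1     1     1     2     2     2     2     3     3     3     3     4     4     4     4     5     5     5
          5     1     1     1     1     2     3     3     3     4     5     6     6     7     8     9    10    11    12    13
          7     1     1     1     1     2     3     3     4     5     6     7     8    10    11    13    15    17    19    21

10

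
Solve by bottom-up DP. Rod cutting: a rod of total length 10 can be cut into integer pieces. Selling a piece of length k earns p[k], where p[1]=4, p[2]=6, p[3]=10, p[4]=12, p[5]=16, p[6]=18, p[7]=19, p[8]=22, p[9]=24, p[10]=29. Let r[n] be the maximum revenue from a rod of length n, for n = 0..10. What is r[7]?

28

   n    0    1    2    3    4    5    6    7    8    9   10
r[n]    0    4    8   12   16   20   24   28   32   36   40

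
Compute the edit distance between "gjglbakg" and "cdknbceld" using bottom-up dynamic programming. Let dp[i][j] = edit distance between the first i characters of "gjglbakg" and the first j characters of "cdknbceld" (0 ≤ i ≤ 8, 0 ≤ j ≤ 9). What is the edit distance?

   ''  c  d  k  n  b  c  e  l  d
''  0  1  2  3  4  5  6  7  8  9
 g  1  1  2  3  4  5  6  7  8  9
 j  2  2  2  3  4  5  6  7  8  9
 g  3  3  3  3  4  5  6  7  8  9
 l  4  4  4  4  4  5  6  7  7  8
 b  5  5  5  5  5  4  5  6  7  8
 a  6  6  6  6  6  5  5  6  7  8
 k  7  7  7  6  7  6  6  6  7  8
 g  8  8  8  7  7  7  7  7  7  8

8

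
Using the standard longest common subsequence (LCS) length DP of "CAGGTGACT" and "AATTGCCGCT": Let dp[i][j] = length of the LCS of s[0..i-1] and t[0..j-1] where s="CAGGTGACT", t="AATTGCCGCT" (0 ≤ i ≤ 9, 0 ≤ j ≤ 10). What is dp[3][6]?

2

   ''  A  A  T  T  G  C  C  G  C  T
''  0  0  0  0  0  0  0  0  0  0  0
 C  0  0  0  0  0  0  1  1  1  1  1
 A  0  1  1  1  1  1  1  1  1  1  1
 G  0  1  1  1  1  2  2  2  2  2  2
 G  0  1  1  1  1  2  2  2  3  3  3
 T  0  1  1  2  2  2  2  2  3  3  4
 G  0  1  1  2  2  3  3  3  3  3  4
 A  0  1  2  2  2  3  3  3  3  3  4
 C  0  1  2  2  2  3  4  4  4  4  4
 T  0  1  2  3  3  3  4  4  4  4  5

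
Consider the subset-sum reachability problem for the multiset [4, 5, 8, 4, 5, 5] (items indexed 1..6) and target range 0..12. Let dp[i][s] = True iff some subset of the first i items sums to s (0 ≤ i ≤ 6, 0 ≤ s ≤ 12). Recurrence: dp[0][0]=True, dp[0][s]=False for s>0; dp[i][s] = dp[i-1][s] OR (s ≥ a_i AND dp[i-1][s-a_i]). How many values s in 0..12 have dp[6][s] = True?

i\s   0   1   2   3   4   5   6   7   8   9  10  11  12
  0   T   F   F   F   F   F   F   F   F   F   F   F   F
  1   T   F   F   F   T   F   F   F   F   F   F   F   F
  2   T   F   F   F   T   T   F   F   F   T   F   F   F
  3   T   F   F   F   T   T   F   F   T   T   F   F   T
  4   T   F   F   F   T   T   F   F   T   T   F   F   T
  5   T   F   F   F   T   T   F   F   T   T   T   F   T
  6   T   F   F   F   T   T   F   F   T   T   T   F   T

7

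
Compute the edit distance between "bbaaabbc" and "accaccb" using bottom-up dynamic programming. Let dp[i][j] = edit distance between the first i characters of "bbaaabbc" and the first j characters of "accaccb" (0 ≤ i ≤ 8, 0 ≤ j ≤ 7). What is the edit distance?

6

   ''  a  c  c  a  c  c  b
''  0  1  2  3  4  5  6  7
 b  1  1  2  3  4  5  6  6
 b  2  2  2  3  4  5  6  6
 a  3  2  3  3  3  4  5  6
 a  4  3  3  4  3  4  5  6
 a  5  4  4  4  4  4  5  6
 b  6  5  5  5  5  5  5  5
 b  7  6  6  6  6  6  6  5
 c  8  7  6  6  7  6  6  6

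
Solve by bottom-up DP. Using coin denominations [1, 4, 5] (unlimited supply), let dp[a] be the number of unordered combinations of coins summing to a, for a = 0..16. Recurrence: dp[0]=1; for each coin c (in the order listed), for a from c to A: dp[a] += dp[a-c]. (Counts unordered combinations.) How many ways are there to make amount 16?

11

after  coin     0     1     2     3     4     5     6     7     8     9    10    11    12    13    14    15    16
          1     1     1     1     1     1     1     1     1     1     1     1     1     1     1     1     1     1
          4     1     1     1     1     2     2     2     2     3     3     3     3     4     4     4     4     5
          5     1     1     1     1     2     3     3     3     4     5     6     6     7     8     9    10    11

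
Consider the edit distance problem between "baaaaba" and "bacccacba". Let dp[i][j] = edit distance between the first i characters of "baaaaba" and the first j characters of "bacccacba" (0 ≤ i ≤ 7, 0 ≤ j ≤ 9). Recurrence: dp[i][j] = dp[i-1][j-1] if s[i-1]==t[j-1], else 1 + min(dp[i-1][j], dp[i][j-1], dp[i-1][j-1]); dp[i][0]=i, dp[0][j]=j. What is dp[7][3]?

5

   ''  b  a  c  c  c  a  c  b  a
''  0  1  2  3  4  5  6  7  8  9
 b  1  0  1  2  3  4  5  6  7  8
 a  2  1  0  1  2  3  4  5  6  7
 a  3  2  1  1  2  3  3  4  5  6
 a  4  3  2  2  2  3  3  4  5  5
 a  5  4  3  3  3  3  3  4  5  5
 b  6  5  4  4  4  4  4  4  4  5
 a  7  6  5  5  5  5  4  5  5  4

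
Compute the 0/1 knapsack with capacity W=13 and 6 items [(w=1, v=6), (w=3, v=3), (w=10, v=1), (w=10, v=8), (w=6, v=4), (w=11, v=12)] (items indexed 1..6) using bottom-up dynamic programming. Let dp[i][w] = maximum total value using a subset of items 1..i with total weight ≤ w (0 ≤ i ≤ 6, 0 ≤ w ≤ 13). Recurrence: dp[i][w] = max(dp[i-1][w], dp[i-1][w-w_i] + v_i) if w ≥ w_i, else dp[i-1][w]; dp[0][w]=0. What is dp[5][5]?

i\w   0   1   2   3   4   5   6   7   8   9  10  11  12  13
  0   0   0   0   0   0   0   0   0   0   0   0   0   0   0
  1   0   6   6   6   6   6   6   6   6   6   6   6   6   6
  2   0   6   6   6   9   9   9   9   9   9   9   9   9   9
  3   0   6   6   6   9   9   9   9   9   9   9   9   9   9
  4   0   6   6   6   9   9   9   9   9   9   9  14  14  14
  5   0   6   6   6   9   9   9  10  10  10  13  14  14  14
  6   0   6   6   6   9   9   9  10  10  10  13  14  18  18

9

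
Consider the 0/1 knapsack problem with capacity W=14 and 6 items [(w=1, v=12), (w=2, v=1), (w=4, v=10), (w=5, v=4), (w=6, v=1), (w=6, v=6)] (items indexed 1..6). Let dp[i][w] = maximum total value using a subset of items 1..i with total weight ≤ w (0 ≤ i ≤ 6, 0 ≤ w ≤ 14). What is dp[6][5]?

i\w   0   1   2   3   4   5   6   7   8   9  10  11  12  13  14
  0   0   0   0   0   0   0   0   0   0   0   0   0   0   0   0
  1   0  12  12  12  12  12  12  12  12  12  12  12  12  12  12
  2   0  12  12  13  13  13  13  13  13  13  13  13  13  13  13
  3   0  12  12  13  13  22  22  23  23  23  23  23  23  23  23
  4   0  12  12  13  13  22  22  23  23  23  26  26  27  27  27
  5   0  12  12  13  13  22  22  23  23  23  26  26  27  27  27
  6   0  12  12  13  13  22  22  23  23  23  26  28  28  29  29

22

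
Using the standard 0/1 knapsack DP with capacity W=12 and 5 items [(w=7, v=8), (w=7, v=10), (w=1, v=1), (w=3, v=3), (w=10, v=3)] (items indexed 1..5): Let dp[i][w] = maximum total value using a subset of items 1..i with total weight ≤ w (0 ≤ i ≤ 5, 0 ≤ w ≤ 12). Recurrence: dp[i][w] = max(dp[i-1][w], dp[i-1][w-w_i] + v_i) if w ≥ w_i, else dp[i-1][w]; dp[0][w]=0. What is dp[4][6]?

4

i\w   0   1   2   3   4   5   6   7   8   9  10  11  12
  0   0   0   0   0   0   0   0   0   0   0   0   0   0
  1   0   0   0   0   0   0   0   8   8   8   8   8   8
  2   0   0   0   0   0   0   0  10  10  10  10  10  10
  3   0   1   1   1   1   1   1  10  11  11  11  11  11
  4   0   1   1   3   4   4   4  10  11  11  13  14  14
  5   0   1   1   3   4   4   4  10  11  11  13  14  14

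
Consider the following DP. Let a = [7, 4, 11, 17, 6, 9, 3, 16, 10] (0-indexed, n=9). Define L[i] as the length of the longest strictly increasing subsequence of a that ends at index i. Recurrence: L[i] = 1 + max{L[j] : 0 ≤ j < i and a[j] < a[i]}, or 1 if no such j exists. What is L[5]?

   i    0    1    2    3    4    5    6    7    8
a[i]    7    4   11   17    6    9    3   16   10
L[i]    1    1    2    3    2    3    1    4    4

3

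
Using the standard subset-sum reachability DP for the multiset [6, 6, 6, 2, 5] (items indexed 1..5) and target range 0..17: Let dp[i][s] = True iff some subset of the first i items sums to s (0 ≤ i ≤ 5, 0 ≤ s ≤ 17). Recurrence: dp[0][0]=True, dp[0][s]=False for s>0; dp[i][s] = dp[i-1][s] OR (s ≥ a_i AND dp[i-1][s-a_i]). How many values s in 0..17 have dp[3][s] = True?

3

i\s   0   1   2   3   4   5   6   7   8   9  10  11  12  13  14  15  16  17
  0   T   F   F   F   F   F   F   F   F   F   F   F   F   F   F   F   F   F
  1   T   F   F   F   F   F   T   F   F   F   F   F   F   F   F   F   F   F
  2   T   F   F   F   F   F   T   F   F   F   F   F   T   F   F   F   F   F
  3   T   F   F   F   F   F   T   F   F   F   F   F   T   F   F   F   F   F
  4   T   F   T   F   F   F   T   F   T   F   F   F   T   F   T   F   F   F
  5   T   F   T   F   F   T   T   T   T   F   F   T   T   T   T   F   F   T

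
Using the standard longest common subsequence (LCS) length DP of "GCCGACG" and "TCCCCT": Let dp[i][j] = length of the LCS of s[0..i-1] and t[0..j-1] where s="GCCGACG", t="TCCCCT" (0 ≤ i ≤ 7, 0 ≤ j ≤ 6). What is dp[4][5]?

   ''  T  C  C  C  C  T
''  0  0  0  0  0  0  0
 G  0  0  0  0  0  0  0
 C  0  0  1  1  1  1  1
 C  0  0  1  2  2  2  2
 G  0  0  1  2  2  2  2
 A  0  0  1  2  2  2  2
 C  0  0  1  2  3  3  3
 G  0  0  1  2  3  3  3

2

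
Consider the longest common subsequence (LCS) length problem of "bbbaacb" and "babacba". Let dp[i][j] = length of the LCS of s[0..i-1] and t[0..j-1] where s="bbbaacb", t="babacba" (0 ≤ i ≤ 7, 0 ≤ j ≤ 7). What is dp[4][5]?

   ''  b  a  b  a  c  b  a
''  0  0  0  0  0  0  0  0
 b  0  1  1  1  1  1  1  1
 b  0  1  1  2  2  2  2  2
 b  0  1  1  2  2  2  3  3
 a  0  1  2  2  3  3  3  4
 a  0  1  2  2  3  3  3  4
 c  0  1  2  2  3  4  4  4
 b  0  1  2  3  3  4  5  5

3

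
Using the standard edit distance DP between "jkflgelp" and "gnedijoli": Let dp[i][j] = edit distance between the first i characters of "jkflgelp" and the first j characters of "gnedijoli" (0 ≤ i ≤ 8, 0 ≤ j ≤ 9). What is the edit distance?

8

   ''  g  n  e  d  i  j  o  l  i
''  0  1  2  3  4  5  6  7  8  9
 j  1  1  2  3  4  5  5  6  7  8
 k  2  2  2  3  4  5  6  6  7  8
 f  3  3  3  3  4  5  6  7  7  8
 l  4  4  4  4  4  5  6  7  7  8
 g  5  4  5  5  5  5  6  7  8  8
 e  6  5  5  5  6  6  6  7  8  9
 l  7  6  6  6  6  7  7  7  7  8
 p  8  7  7  7  7  7  8  8  8  8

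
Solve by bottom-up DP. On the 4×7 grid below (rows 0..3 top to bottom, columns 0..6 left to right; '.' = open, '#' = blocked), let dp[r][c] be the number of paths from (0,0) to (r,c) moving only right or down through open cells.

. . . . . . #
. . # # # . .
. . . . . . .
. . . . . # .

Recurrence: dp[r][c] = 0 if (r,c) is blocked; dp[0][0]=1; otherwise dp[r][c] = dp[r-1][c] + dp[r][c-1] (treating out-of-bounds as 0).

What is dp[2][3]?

r\c   0   1   2   3   4   5   6
  0   1   1   1   1   1   1   0
  1   1   2   0   0   0   1   1
  2   1   3   3   3   3   4   5
  3   1   4   7  10  13   0   5

3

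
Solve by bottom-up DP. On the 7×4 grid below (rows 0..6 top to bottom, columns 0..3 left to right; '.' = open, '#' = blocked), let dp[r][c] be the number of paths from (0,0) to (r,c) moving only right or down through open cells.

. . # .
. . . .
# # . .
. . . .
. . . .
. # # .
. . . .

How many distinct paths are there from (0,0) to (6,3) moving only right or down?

8

r\c   0   1   2   3
  0   1   1   0   0
  1   1   2   2   2
  2   0   0   2   4
  3   0   0   2   6
  4   0   0   2   8
  5   0   0   0   8
  6   0   0   0   8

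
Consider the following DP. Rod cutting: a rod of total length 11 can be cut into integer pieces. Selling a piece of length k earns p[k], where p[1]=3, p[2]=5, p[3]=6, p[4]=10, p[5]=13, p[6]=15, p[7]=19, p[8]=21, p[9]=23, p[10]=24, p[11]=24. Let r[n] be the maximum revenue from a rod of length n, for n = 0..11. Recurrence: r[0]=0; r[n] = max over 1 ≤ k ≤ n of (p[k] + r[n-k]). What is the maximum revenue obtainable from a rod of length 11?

33

   n    0    1    2    3    4    5    6    7    8    9   10   11
r[n]    0    3    6    9   12   15   18   21   24   27   30   33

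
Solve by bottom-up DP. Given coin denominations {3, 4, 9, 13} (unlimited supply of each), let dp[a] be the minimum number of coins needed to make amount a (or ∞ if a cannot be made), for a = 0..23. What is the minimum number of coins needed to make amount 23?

 a  0  1  2  3  4  5  6  7  8  9 10 11 12 13 14 15 16 17 18 19 20 21 22 23
dp  0  -  -  1  1  -  2  2  2  1  3  3  2  1  4  3  2  2  2  3  3  3  2  4
(- denotes ∞ / unreachable)

4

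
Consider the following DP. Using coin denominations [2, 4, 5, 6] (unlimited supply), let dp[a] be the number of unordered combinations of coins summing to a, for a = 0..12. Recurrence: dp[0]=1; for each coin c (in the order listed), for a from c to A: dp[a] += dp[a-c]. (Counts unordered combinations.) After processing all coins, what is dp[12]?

8

after  coin     0     1     2     3     4     5     6     7     8     9    10    11    12
          2     1     0     1     0     1     0     1     0     1     0     1     0     1
          4     1     0     1     0     2     0     2     0     3     0     3     0     4
          5     1     0     1     0     2     1     2     1     3     2     4     2     5
          6     1     0     1     0     2     1     3     1     4     2     6     3     8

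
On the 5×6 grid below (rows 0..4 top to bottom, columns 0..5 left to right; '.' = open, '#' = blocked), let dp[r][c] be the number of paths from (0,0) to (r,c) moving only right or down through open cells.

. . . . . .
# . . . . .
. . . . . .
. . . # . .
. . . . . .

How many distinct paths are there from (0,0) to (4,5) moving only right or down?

r\c   0   1   2   3   4   5
  0   1   1   1   1   1   1
  1   0   1   2   3   4   5
  2   0   1   3   6  10  15
  3   0   1   4   0  10  25
  4   0   1   5   5  15  40

40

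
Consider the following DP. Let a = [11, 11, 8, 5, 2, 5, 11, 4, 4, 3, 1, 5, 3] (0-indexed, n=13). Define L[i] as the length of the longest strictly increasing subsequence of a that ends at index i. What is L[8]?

2

   i    0    1    2    3    4    5    6    7    8    9   10   11   12
a[i]   11   11    8    5    2    5   11    4    4    3    1    5    3
L[i]    1    1    1    1    1    2    3    2    2    2    1    3    2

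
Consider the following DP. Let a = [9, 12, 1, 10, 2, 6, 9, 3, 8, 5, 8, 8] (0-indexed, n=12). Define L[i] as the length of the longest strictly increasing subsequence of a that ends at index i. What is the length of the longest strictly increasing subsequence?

5

   i    0    1    2    3    4    5    6    7    8    9   10   11
a[i]    9   12    1   10    2    6    9    3    8    5    8    8
L[i]    1    2    1    2    2    3    4    3    4    4    5    5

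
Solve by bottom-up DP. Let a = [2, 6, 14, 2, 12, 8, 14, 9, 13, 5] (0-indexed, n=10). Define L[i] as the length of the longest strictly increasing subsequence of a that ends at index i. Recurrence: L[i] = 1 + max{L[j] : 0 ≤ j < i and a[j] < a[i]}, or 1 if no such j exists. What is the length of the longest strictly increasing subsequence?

5

   i    0    1    2    3    4    5    6    7    8    9
a[i]    2    6   14    2   12    8   14    9   13    5
L[i]    1    2    3    1    3    3    4    4    5    2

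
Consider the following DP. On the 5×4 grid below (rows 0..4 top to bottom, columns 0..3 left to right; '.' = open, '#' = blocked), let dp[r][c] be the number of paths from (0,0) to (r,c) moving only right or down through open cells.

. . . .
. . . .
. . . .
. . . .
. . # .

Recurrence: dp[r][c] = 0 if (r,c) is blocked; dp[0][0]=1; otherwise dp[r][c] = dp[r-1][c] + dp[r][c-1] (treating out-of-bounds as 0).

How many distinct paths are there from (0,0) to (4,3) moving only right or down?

r\c   0   1   2   3
  0   1   1   1   1
  1   1   2   3   4
  2   1   3   6  10
  3   1   4  10  20
  4   1   5   0  20

20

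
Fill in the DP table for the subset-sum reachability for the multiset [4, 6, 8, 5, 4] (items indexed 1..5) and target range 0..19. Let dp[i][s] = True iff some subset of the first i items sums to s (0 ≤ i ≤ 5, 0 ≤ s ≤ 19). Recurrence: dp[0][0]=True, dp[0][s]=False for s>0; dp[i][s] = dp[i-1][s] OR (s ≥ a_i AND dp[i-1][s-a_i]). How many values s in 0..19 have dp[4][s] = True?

i\s   0   1   2   3   4   5   6   7   8   9  10  11  12  13  14  15  16  17  18  19
  0   T   F   F   F   F   F   F   F   F   F   F   F   F   F   F   F   F   F   F   F
  1   T   F   F   F   T   F   F   F   F   F   F   F   F   F   F   F   F   F   F   F
  2   T   F   F   F   T   F   T   F   F   F   T   F   F   F   F   F   F   F   F   F
  3   T   F   F   F   T   F   T   F   T   F   T   F   T   F   T   F   F   F   T   F
  4   T   F   F   F   T   T   T   F   T   T   T   T   T   T   T   T   F   T   T   T
  5   T   F   F   F   T   T   T   F   T   T   T   T   T   T   T   T   T   T   T   T

15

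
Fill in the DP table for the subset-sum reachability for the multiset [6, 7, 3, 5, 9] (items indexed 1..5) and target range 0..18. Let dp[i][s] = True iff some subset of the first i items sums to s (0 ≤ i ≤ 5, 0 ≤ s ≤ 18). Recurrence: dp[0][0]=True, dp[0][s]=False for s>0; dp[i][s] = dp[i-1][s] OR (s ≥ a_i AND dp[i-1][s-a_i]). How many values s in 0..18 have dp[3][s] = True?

i\s   0   1   2   3   4   5   6   7   8   9  10  11  12  13  14  15  16  17  18
  0   T   F   F   F   F   F   F   F   F   F   F   F   F   F   F   F   F   F   F
  1   T   F   F   F   F   F   T   F   F   F   F   F   F   F   F   F   F   F   F
  2   T   F   F   F   F   F   T   T   F   F   F   F   F   T   F   F   F   F   F
  3   T   F   F   T   F   F   T   T   F   T   T   F   F   T   F   F   T   F   F
  4   T   F   F   T   F   T   T   T   T   T   T   T   T   T   T   T   T   F   T
  5   T   F   F   T   F   T   T   T   T   T   T   T   T   T   T   T   T   T   T

8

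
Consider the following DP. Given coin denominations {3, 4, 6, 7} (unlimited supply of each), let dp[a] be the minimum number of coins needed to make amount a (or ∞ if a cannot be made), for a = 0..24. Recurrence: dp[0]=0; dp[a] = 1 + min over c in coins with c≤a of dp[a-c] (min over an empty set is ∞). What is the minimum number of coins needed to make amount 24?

 a  0  1  2  3  4  5  6  7  8  9 10 11 12 13 14 15 16 17 18 19 20 21 22 23 24
dp  0  -  -  1  1  -  1  1  2  2  2  2  2  2  2  3  3  3  3  3  3  3  4  4  4
(- denotes ∞ / unreachable)

4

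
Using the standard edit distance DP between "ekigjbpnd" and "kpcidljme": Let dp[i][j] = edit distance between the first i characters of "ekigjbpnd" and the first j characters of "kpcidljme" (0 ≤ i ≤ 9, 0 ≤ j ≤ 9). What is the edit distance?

9

   ''  k  p  c  i  d  l  j  m  e
''  0  1  2  3  4  5  6  7  8  9
 e  1  1  2  3  4  5  6  7  8  8
 k  2  1  2  3  4  5  6  7  8  9
 i  3  2  2  3  3  4  5  6  7  8
 g  4  3  3  3  4  4  5  6  7  8
 j  5  4  4  4  4  5  5  5  6  7
 b  6  5  5  5  5  5  6  6  6  7
 p  7  6  5  6  6  6  6  7  7  7
 n  8  7  6  6  7  7  7  7  8  8
 d  9  8  7  7  7  7  8  8  8  9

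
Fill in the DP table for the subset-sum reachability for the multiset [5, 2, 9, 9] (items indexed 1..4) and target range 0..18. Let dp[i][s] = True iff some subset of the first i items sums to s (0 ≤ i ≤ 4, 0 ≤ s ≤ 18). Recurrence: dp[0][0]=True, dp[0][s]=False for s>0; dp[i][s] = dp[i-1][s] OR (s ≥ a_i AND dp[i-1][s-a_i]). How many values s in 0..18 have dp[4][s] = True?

9

i\s   0   1   2   3   4   5   6   7   8   9  10  11  12  13  14  15  16  17  18
  0   T   F   F   F   F   F   F   F   F   F   F   F   F   F   F   F   F   F   F
  1   T   F   F   F   F   T   F   F   F   F   F   F   F   F   F   F   F   F   F
  2   T   F   T   F   F   T   F   T   F   F   F   F   F   F   F   F   F   F   F
  3   T   F   T   F   F   T   F   T   F   T   F   T   F   F   T   F   T   F   F
  4   T   F   T   F   F   T   F   T   F   T   F   T   F   F   T   F   T   F   T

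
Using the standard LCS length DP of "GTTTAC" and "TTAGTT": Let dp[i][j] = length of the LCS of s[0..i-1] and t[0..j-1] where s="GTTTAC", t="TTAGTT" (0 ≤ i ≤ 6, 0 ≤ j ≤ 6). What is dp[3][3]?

2

   ''  T  T  A  G  T  T
''  0  0  0  0  0  0  0
 G  0  0  0  0  1  1  1
 T  0  1  1  1  1  2  2
 T  0  1  2  2  2  2  3
 T  0  1  2  2  2  3  3
 A  0  1  2  3  3  3  3
 C  0  1  2  3  3  3  3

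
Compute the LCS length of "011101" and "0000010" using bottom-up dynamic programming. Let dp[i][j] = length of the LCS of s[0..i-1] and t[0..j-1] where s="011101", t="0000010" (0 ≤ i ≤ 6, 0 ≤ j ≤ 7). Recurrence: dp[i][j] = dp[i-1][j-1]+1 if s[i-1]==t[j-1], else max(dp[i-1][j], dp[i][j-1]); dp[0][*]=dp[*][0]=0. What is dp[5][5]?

   ''  0  0  0  0  0  1  0
''  0  0  0  0  0  0  0  0
 0  0  1  1  1  1  1  1  1
 1  0  1  1  1  1  1  2  2
 1  0  1  1  1  1  1  2  2
 1  0  1  1  1  1  1  2  2
 0  0  1  2  2  2  2  2  3
 1  0  1  2  2  2  2  3  3

2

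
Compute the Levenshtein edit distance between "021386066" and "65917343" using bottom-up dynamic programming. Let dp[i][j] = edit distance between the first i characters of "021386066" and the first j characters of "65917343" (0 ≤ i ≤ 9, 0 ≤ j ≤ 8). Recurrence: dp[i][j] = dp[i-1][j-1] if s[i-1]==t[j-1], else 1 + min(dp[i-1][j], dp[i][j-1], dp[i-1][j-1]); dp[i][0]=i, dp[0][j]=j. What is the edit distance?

9

   ''  6  5  9  1  7  3  4  3
''  0  1  2  3  4  5  6  7  8
 0  1  1  2  3  4  5  6  7  8
 2  2  2  2  3  4  5  6  7  8
 1  3  3  3  3  3  4  5  6  7
 3  4  4  4  4  4  4  4  5  6
 8  5  5  5  5  5  5  5  5  6
 6  6  5  6  6  6  6  6  6  6
 0  7  6  6  7  7  7  7  7  7
 6  8  7  7  7  8  8  8  8  8
 6  9  8  8  8  8  9  9  9  9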